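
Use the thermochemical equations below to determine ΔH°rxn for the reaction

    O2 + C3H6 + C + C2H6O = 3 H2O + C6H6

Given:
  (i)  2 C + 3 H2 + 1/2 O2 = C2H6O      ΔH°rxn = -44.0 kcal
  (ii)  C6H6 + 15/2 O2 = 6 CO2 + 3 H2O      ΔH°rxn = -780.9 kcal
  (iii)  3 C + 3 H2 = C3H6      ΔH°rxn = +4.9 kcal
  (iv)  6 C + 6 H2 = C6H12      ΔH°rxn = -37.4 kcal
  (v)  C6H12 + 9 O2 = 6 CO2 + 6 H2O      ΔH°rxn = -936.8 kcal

(i) reversed (reverse to put C2H6O on the reactant side): +44.0 kcal
(ii) reversed (reverse to put C6H6 on the product side): +780.9 kcal
(iii) reversed (C3H6 must end up as a reactant): -4.9 kcal
(iv) as written: -37.4 kcal
(v) as written: -936.8 kcal
Since enthalpy is a state function, ΔH°rxn = (-1)·(-44.0) + (-1)·(-780.9) + (-1)·(+4.9) + (1)·(-37.4) + (1)·(-936.8) = -154.2 kcal

ΔH°rxn = -154.2 kcal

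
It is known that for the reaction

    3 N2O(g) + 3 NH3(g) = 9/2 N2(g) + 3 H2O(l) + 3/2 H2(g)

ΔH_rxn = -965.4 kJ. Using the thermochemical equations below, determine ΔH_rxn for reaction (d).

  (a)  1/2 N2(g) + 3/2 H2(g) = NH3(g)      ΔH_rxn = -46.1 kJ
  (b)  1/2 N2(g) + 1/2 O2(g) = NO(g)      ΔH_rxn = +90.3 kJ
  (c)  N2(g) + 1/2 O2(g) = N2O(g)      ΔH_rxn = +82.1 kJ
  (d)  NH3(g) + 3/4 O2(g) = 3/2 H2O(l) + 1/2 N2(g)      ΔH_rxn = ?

(a) reversed: +46.1 kJ
(b): not needed.
(c) reversed and × 3: (-3)·(+82.1) = -246.3 kJ
(d) × 2: contributes 2·x
-965.4 = (+46.1) + (-246.3) + 2·x
x = (-965.4 − (-200.2)) / (2) = -382.6 kJ

ΔH_rxn = -382.6 kJ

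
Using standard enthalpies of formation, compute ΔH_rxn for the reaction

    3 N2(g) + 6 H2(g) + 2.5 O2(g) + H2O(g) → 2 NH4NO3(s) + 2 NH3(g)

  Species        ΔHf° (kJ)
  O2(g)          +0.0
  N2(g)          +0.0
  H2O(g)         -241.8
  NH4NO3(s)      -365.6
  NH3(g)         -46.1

ΔH_rxn = -581.6 kJ

Products: 2·(-365.6) + 2·(-46.1) = -823.4
Reactants: 3·(+0.0) + 6·(+0.0) + 5/2·(+0.0) + 1·(-241.8) = -241.8
ΔH_rxn = (-823.4) − (-241.8) = -581.6 kJ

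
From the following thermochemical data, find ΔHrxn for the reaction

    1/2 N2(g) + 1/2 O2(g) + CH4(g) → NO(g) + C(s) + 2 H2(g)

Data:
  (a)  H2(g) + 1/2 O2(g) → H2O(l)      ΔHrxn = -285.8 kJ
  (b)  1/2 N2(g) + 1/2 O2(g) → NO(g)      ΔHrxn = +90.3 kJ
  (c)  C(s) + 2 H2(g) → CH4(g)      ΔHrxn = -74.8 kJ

(a): not needed (H2O(l) appears nowhere else).
(b) as written (NO(g) already on the product side): +90.3 kJ
(c) reversed (reverse to put CH4(g) on the reactant side): +74.8 kJ
By Hess's law, ΔHrxn = (1)·(+90.3) + (-1)·(-74.8) = 165.1 kJ

ΔHrxn = 165.1 kJ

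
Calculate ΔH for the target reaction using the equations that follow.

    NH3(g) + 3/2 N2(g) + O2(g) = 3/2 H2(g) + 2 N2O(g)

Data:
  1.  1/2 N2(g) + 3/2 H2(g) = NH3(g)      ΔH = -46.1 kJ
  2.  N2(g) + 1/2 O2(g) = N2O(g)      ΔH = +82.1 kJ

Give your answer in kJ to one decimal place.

eq. 1 reversed (NH3(g) must end up as a reactant): +46.1 kJ
eq. 2 × 2 (×2 to match 2 N2O(g) in the target): (2)·(+82.1) = +164.2 kJ
Since enthalpy is a state function, ΔH = (-1)·(-46.1) + (2)·(+82.1) = 210.3 kJ

ΔH = 210.3 kJ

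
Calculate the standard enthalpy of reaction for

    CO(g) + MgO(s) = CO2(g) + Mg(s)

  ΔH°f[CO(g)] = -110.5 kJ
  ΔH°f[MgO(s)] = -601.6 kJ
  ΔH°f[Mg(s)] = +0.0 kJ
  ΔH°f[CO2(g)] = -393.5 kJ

ΔH°rxn = Σ nΔHf°(products) − Σ nΔHf°(reactants).
Products: 1·(-393.5) + 1·(+0.0) = -393.5
Reactants: 1·(-110.5) + 1·(-601.6) = -712.1
ΔH_rxn = (-393.5) − (-712.1) = 318.6 kJ

ΔH_rxn = 318.6 kJ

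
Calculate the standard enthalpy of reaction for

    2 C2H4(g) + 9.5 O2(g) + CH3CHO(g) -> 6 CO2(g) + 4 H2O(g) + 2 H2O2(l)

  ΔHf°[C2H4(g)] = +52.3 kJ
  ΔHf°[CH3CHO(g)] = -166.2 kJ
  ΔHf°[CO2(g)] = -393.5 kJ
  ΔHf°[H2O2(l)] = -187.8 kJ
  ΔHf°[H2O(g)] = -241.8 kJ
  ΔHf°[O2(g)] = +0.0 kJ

Products: 6·(-393.5) + 4·(-241.8) + 2·(-187.8) = -3703.8
Reactants: 2·(+52.3) + 19/2·(+0.0) + 1·(-166.2) = -61.6
ΔH° = (-3703.8) − (-61.6) = -3642.2 kJ

ΔH° = -3642.2 kJ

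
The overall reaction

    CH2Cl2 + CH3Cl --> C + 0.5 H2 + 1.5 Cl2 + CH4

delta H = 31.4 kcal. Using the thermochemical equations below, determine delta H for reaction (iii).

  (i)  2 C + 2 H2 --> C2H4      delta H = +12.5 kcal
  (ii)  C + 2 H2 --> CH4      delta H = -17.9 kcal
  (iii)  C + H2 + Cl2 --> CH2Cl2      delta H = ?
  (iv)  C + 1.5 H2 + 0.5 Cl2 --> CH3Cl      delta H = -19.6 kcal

(i): not needed (C2H4 appears nowhere else).
(ii) as written (CH4 already on the product side): -17.9 kcal
(iii) reversed (reverse to put CH2Cl2 on the reactant side): contributes −x
(iv) reversed (CH3Cl must end up as a reactant): +19.6 kcal
+31.4 = (-17.9) + (+19.6) − x
x = (+31.4 − (+1.7)) / (-1) = -29.7 kcal

delta H = -29.7 kcal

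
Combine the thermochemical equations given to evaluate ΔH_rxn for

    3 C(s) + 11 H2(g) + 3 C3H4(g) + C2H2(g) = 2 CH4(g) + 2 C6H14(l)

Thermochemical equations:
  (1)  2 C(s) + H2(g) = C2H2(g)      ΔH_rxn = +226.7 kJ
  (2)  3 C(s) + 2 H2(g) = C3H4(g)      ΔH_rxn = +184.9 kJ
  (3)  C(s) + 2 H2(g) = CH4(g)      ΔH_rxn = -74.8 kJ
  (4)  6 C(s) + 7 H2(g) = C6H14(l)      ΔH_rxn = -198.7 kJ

ΔH_rxn = -1328.4 kJ

(1) reversed: -226.7 kJ
(2) reversed and × 3: (-3)·(+184.9) = -554.7 kJ
(3) × 2: (2)·(-74.8) = -149.6 kJ
(4) × 2: (2)·(-198.7) = -397.4 kJ
Summing the manipulated equations, ΔH_rxn = (-226.7) + (-554.7) + (-149.6) + (-397.4) = -1328.4 kJ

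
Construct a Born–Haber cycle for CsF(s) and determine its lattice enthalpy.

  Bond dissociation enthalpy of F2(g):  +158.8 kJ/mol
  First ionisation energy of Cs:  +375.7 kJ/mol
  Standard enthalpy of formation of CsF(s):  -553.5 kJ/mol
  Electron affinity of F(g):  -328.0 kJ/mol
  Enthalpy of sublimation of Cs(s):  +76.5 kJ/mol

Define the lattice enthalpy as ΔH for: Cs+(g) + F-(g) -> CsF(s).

ΔHf° = 1·ΔHsub + 1·(ΣIE) + 1/2·D(F2) + 1·EA + U
-553.5 = 1·(+76.5) + 1·(+375.7) + 1/2·(+158.8) + 1·(-328.0) + U
U = -553.5 − (+203.6) = -757.1 kJ/mol

U = -757.1 kJ/mol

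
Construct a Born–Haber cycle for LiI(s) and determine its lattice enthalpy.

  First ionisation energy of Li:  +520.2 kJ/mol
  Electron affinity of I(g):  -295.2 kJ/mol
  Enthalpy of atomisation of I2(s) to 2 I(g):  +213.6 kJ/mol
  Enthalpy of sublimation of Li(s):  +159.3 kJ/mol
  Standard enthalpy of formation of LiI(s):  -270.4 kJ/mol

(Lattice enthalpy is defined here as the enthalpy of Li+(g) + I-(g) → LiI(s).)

ΔHf° = 1·ΔHsub + 1·(ΣIE) + 1/2·D(I2) + 1·EA + U
-270.4 = 1·(+159.3) + 1·(+520.2) + 1/2·(+213.6) + 1·(-295.2) + U
U = -270.4 − (+491.1) = -761.5 kJ/mol

U = -761.5 kJ/mol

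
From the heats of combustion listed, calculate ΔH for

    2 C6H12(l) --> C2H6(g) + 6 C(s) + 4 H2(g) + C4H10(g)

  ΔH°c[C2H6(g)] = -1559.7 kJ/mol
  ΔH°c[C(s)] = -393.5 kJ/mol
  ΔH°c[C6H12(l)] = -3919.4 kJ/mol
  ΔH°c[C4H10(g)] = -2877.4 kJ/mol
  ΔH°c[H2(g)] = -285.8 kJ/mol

ΔH = 102.5 kJ/mol

With combustion enthalpies, reactants minus products:
= [2·(-3919.4)] − [1·(-1559.7) + 6·(-393.5) + 4·(-285.8) + 1·(-2877.4)]
= 102.5 kJ/mol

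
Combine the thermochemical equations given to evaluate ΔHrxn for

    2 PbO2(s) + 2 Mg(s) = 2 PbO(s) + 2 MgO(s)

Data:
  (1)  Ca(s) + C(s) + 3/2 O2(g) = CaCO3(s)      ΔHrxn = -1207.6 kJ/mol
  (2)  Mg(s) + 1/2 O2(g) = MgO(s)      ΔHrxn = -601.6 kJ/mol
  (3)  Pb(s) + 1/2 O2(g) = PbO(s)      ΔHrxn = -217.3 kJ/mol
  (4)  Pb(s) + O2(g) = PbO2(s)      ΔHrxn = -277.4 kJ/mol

ΔHrxn = -1083.0 kJ/mol

(1): not needed.
(2) × 2: (2)·(-601.6) = -1203.2 kJ/mol
(3) × 2: (2)·(-217.3) = -434.6 kJ/mol
(4) reversed and × 2: (-2)·(-277.4) = +554.8 kJ/mol
ΔHrxn = (2)·(-601.6) + (2)·(-217.3) + (-2)·(-277.4) = -1083.0 kJ/mol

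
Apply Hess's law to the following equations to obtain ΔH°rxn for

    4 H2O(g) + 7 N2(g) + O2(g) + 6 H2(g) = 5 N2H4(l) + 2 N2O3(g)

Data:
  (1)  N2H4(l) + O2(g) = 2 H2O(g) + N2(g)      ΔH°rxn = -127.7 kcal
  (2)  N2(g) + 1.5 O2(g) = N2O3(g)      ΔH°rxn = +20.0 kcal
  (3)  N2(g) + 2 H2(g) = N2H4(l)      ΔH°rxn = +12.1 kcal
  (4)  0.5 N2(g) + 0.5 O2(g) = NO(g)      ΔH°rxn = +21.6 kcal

(1) reversed and × 2: (-2)·(-127.7) = +255.4 kcal
(2) × 2: (2)·(+20.0) = +40.0 kcal
(3) × 3: (3)·(+12.1) = +36.3 kcal
(4): not needed.
ΔH°rxn = (+255.4) + (+40.0) + (+36.3) = 331.7 kcal

ΔH°rxn = 331.7 kcal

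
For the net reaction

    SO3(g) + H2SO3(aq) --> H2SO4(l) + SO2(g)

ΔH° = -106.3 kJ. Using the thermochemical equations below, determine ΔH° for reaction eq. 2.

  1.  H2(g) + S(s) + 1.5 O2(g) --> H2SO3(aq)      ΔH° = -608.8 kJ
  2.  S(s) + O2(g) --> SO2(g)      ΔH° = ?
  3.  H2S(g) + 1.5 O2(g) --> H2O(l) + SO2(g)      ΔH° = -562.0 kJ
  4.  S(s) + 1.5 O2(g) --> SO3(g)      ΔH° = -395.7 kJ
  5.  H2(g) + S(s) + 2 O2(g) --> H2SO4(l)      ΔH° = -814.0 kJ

ΔH° = -296.8 kJ

eq. 1 reversed: +608.8 kJ
eq. 2 as written: contributes x
eq. 3: not needed.
eq. 4 reversed: +395.7 kJ
eq. 5 as written: -814.0 kJ
-106.3 = (+608.8) + (+395.7) + (-814.0) + x
x = (-106.3 − (+190.5)) / (1) = -296.8 kJ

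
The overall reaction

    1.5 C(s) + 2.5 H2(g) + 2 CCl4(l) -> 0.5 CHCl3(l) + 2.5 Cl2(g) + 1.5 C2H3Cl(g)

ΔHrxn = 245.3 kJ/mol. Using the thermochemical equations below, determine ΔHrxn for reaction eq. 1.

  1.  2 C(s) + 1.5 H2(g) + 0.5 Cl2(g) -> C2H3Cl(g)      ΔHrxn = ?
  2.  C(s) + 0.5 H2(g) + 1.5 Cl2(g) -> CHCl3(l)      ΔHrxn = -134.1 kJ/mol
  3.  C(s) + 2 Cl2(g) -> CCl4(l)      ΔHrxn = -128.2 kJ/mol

eq. 1 × 3/2 (scale by 3/2 for the 3/2 C2H3Cl(g)): contributes 3/2·x
eq. 2 × 1/2 (scale by 1/2 for the 1/2 CHCl3(l)): (1/2)·(-134.1) = -67.05 kJ/mol
eq. 3 reversed and × 2 (reverse to put CCl4(l) on the reactant side; scale by 2 for the 2 CCl4(l)): (-2)·(-128.2) = +256.4 kJ/mol
+245.3 = (-67.05) + (+256.4) + 3/2·x
x = (+245.3 − (+189.35)) / (3/2) = 37.3 kJ/mol

ΔHrxn = 37.3 kJ/mol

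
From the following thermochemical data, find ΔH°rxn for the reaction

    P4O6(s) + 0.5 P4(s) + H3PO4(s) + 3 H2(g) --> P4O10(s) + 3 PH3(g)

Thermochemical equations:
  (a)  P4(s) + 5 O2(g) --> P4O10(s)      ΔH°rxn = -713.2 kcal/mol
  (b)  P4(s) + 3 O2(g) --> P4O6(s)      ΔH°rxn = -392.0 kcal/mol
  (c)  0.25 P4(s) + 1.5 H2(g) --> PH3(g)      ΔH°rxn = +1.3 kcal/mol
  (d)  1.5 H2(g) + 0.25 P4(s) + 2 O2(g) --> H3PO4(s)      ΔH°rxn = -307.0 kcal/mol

(a) as written: -713.2 kcal/mol
(b) reversed: +392.0 kcal/mol
(c) × 3: (3)·(+1.3) = +3.9 kcal/mol
(d) reversed: +307.0 kcal/mol
Since enthalpy is a state function, ΔH°rxn = (1)·(-713.2) + (-1)·(-392.0) + (3)·(+1.3) + (-1)·(-307.0) = -10.3 kcal/mol

ΔH°rxn = -10.3 kcal/mol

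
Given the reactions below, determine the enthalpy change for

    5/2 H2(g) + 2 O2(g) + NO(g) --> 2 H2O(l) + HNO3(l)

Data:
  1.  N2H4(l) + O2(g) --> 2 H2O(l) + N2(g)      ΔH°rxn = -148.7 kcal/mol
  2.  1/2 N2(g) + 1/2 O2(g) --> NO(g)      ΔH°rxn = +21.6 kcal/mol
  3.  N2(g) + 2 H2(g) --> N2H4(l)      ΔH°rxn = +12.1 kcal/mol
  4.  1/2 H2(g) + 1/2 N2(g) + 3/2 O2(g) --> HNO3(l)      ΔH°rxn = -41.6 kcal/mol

ΔH°rxn = -199.8 kcal/mol

eq. 1 as written (H2O(l) already on the product side): -148.7 kcal/mol
eq. 2 reversed (NO(g) must end up as a reactant): -21.6 kcal/mol
eq. 3 as written: +12.1 kcal/mol
eq. 4 as written (HNO3(l) already on the product side): -41.6 kcal/mol
Combining the equations, ΔH°rxn = (1)·(-148.7) + (-1)·(+21.6) + (1)·(+12.1) + (1)·(-41.6) = -199.8 kcal/mol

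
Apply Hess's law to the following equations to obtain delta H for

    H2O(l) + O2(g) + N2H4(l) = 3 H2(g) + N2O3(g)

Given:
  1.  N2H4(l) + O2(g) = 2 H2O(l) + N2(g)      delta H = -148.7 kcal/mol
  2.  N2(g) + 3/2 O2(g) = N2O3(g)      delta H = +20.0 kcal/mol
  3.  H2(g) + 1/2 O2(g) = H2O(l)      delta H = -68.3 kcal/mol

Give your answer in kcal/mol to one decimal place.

eq. 1 as written (N2H4(l) already on the reactant side): -148.7 kcal/mol
eq. 2 as written (N2O3(g) already on the product side): +20.0 kcal/mol
eq. 3 reversed and × 3 (reverse to put H2(g) on the product side; ×3 to match 3 H2(g) in the target): (-3)·(-68.3) = +204.9 kcal/mol
delta H = (1)·(-148.7) + (1)·(+20.0) + (-3)·(-68.3) = 76.2 kcal/mol

delta H = 76.2 kcal/mol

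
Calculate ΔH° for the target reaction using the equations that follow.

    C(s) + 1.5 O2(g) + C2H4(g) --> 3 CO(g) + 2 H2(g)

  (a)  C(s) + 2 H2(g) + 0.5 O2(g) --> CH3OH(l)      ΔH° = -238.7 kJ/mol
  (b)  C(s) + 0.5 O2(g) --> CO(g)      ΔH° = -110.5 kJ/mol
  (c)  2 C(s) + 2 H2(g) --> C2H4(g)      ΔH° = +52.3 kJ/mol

(a): not needed (CH3OH(l) appears nowhere else).
(b) × 3 (×3 to match 3 CO(g) in the target): (3)·(-110.5) = -331.5 kJ/mol
(c) reversed (reverse to put C2H4(g) on the reactant side): -52.3 kJ/mol
By Hess's law, ΔH° = (-331.5) + (-52.3) = -383.8 kJ/mol

ΔH° = -383.8 kJ/mol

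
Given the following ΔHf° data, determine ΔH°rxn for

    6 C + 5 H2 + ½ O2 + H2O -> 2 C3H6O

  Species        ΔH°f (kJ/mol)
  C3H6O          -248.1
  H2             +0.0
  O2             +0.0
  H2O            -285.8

ΔH°rxn = Σ nΔHf°(products) − Σ nΔHf°(reactants).
Products: 2·(-248.1) = -496.2
Reactants: 6·(+0.0) + 5·(+0.0) + 1/2·(+0.0) + 1·(-285.8) = -285.8
ΔH°rxn = (-496.2) − (-285.8) = -210.4 kJ/mol

ΔH°rxn = -210.4 kJ/mol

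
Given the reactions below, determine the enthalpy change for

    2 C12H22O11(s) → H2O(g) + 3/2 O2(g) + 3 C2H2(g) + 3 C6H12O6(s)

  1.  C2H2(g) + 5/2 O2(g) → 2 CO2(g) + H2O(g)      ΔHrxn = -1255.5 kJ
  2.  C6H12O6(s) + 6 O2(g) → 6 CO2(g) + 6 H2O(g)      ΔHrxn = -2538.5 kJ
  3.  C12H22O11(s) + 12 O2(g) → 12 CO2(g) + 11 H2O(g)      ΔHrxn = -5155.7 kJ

eq. 1 reversed and × 3 (C2H2(g) must end up as a product; ×3 to match 3 C2H2(g) in the target): (-3)·(-1255.5) = +3766.5 kJ
eq. 2 reversed and × 3 (C6H12O6(s) must end up as a product; scale by 3 for the 3 C6H12O6(s)): (-3)·(-2538.5) = +7615.5 kJ
eq. 3 × 2 (×2 to match 2 C12H22O11(s) in the target): (2)·(-5155.7) = -10311.4 kJ
Summing the manipulated equations, ΔHrxn = (+3766.5) + (+7615.5) + (-10311.4) = 1070.6 kJ

ΔHrxn = 1070.6 kJ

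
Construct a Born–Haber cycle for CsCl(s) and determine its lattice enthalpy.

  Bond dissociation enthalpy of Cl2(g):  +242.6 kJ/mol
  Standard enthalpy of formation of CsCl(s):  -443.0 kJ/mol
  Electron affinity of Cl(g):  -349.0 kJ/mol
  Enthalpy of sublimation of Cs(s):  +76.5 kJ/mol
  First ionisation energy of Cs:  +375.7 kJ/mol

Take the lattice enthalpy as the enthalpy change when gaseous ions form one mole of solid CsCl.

U = -667.5 kJ/mol

ΔHf° = 1·ΔHsub + 1·(ΣIE) + 1/2·D(Cl2) + 1·EA + U
-443.0 = 1·(+76.5) + 1·(+375.7) + 1/2·(+242.6) + 1·(-349.0) + U
U = -443.0 − (+224.5) = -667.5 kJ/mol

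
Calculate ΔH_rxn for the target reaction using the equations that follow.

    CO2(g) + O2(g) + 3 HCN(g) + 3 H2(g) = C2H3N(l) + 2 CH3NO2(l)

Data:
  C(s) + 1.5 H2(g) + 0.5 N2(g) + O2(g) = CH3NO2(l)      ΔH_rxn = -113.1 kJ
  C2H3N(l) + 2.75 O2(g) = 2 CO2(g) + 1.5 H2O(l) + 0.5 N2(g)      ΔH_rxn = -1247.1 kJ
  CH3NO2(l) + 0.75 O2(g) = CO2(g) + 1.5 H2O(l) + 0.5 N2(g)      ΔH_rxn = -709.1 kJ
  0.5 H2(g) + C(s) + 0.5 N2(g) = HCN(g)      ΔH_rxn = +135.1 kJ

ΔH_rxn = -206.6 kJ

equation 1 × 3: (3)·(-113.1) = -339.3 kJ
equation 2 reversed (C2H3N(l) must end up as a product): +1247.1 kJ
equation 3 as written: -709.1 kJ
equation 4 reversed and × 3 (HCN(g) must end up as a reactant; ×3 to match 3 HCN(g) in the target): (-3)·(+135.1) = -405.3 kJ
ΔH_rxn = (3)·(-113.1) + (-1)·(-1247.1) + (1)·(-709.1) + (-3)·(+135.1) = -206.6 kJ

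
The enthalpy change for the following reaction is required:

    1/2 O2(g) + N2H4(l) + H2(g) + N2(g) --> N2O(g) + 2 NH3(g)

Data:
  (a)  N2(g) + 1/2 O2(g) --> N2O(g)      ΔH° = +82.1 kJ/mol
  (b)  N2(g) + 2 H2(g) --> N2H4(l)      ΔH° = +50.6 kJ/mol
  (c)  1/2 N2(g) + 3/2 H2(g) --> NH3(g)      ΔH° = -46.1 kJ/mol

ΔH° = -60.7 kJ/mol

(a) as written (N2O(g) already on the product side): +82.1 kJ/mol
(b) reversed (N2H4(l) must end up as a reactant): -50.6 kJ/mol
(c) × 2 (×2 to match 2 NH3(g) in the target): (2)·(-46.1) = -92.2 kJ/mol
Summing the manipulated equations, ΔH° = (+82.1) + (-50.6) + (-92.2) = -60.7 kJ/mol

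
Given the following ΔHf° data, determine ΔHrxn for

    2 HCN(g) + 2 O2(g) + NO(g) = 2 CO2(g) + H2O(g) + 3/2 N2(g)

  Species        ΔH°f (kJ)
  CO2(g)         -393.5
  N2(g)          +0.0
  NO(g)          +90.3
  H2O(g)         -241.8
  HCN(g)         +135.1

ΔHrxn = -1389.3 kJ

ΔH°rxn = Σ nΔHf°(products) − Σ nΔHf°(reactants).
Products: 2·(-393.5) + 1·(-241.8) + 3/2·(+0.0) = -1028.8
Reactants: 2·(+135.1) + 2·(+0.0) + 1·(+90.3) = +360.5
ΔHrxn = (-1028.8) − (+360.5) = -1389.3 kJ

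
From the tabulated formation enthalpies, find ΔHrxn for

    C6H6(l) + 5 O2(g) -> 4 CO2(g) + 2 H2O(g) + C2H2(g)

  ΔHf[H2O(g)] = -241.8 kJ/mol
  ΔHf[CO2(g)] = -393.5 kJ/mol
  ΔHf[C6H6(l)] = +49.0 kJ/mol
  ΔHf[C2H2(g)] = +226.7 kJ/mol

ΔH°rxn = Σ nΔHf°(products) − Σ nΔHf°(reactants).
Products: 4·(-393.5) + 2·(-241.8) + 1·(+226.7) = -1830.9
Reactants: 1·(+49.0) + 5·(+0.0) = +49.0
ΔHrxn = (-1830.9) − (+49.0) = -1879.9 kJ/mol

ΔHrxn = -1879.9 kJ/mol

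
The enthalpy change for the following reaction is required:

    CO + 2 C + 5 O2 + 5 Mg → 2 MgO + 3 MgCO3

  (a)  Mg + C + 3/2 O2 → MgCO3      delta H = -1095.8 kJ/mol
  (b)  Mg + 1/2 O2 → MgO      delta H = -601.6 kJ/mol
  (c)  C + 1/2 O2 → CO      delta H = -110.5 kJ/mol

(a) × 3 (scale by 3 for the 3 MgCO3): (3)·(-1095.8) = -3287.4 kJ/mol
(b) × 2 (scale by 2 for the 2 MgO): (2)·(-601.6) = -1203.2 kJ/mol
(c) reversed (CO must end up as a reactant): +110.5 kJ/mol
Since enthalpy is a state function, delta H = (3)·(-1095.8) + (2)·(-601.6) + (-1)·(-110.5) = -4380.1 kJ/mol

delta H = -4380.1 kJ/mol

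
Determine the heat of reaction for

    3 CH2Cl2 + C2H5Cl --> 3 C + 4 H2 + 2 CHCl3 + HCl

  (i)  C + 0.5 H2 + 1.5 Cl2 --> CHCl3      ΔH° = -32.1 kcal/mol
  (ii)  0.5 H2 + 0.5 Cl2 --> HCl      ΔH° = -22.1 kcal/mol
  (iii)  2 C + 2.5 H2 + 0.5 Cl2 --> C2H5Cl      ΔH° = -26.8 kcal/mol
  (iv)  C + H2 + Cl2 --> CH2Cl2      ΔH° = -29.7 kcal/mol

ΔH° = 29.6 kcal/mol

(i) × 2 (scale by 2 for the 2 CHCl3): (2)·(-32.1) = -64.2 kcal/mol
(ii) as written (HCl already on the product side): -22.1 kcal/mol
(iii) reversed (reverse to put C2H5Cl on the reactant side): +26.8 kcal/mol
(iv) reversed and × 3 (reverse to put CH2Cl2 on the reactant side; scale by 3 for the 3 CH2Cl2): (-3)·(-29.7) = +89.1 kcal/mol
Summing the manipulated equations, ΔH° = (-64.2) + (-22.1) + (+26.8) + (+89.1) = 29.6 kcal/mol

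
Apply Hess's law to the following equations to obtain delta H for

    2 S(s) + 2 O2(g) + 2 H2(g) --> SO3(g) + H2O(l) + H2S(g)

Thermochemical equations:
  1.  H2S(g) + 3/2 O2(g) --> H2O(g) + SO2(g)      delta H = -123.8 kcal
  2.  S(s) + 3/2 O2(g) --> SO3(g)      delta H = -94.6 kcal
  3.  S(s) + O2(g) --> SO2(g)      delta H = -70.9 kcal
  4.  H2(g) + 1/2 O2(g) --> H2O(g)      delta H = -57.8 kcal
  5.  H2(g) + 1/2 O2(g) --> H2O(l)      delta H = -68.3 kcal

delta H = -167.8 kcal

eq. 1 reversed: +123.8 kcal
eq. 2 as written: -94.6 kcal
eq. 3 as written: -70.9 kcal
eq. 4 as written: -57.8 kcal
eq. 5 as written: -68.3 kcal
delta H = (-1)·(-123.8) + (1)·(-94.6) + (1)·(-70.9) + (1)·(-57.8) + (1)·(-68.3) = -167.8 kcal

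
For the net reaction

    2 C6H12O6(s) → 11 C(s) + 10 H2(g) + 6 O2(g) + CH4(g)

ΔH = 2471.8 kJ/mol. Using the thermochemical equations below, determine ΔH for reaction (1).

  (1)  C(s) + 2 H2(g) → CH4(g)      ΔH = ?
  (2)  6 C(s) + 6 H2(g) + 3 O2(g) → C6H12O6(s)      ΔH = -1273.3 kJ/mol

ΔH = -74.8 kJ/mol

(1) as written (CH4(g) already on the product side): contributes x
(2) reversed and × 2 (reverse to put C6H12O6(s) on the reactant side; ×2 to match 2 C6H12O6(s) in the target): (-2)·(-1273.3) = +2546.6 kJ/mol
+2471.8 = (+2546.6) + x
x = (+2471.8 − (+2546.6)) / (1) = -74.8 kJ/mol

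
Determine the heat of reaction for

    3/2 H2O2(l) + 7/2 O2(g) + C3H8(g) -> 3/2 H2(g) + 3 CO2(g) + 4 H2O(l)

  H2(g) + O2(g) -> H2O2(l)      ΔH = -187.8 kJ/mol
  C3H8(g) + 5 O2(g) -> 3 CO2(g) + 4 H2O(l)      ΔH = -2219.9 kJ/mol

ΔH = -1938.2 kJ/mol

equation 1 reversed and × 3/2 (reverse to put H2O2(l) on the reactant side; ×3/2 to match 3/2 H2O2(l) in the target): (-3/2)·(-187.8) = +281.7 kJ/mol
equation 2 as written (C3H8(g) already on the reactant side): -2219.9 kJ/mol
By Hess's law, ΔH = (-3/2)·(-187.8) + (1)·(-2219.9) = -1938.2 kJ/mol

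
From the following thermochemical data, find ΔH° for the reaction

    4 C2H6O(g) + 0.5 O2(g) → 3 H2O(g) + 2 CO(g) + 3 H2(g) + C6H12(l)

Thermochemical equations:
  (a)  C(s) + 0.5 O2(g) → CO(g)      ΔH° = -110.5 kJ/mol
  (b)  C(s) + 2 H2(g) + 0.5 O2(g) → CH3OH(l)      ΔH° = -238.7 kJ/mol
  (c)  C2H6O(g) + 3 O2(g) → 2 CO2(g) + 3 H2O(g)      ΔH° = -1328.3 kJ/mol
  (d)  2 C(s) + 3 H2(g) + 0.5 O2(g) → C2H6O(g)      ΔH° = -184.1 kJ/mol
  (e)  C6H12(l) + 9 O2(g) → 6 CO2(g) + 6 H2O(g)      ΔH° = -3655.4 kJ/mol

ΔH° = -366.4 kJ/mol

(a) × 2: (2)·(-110.5) = -221.0 kJ/mol
(b): not needed.
(c) × 3: (3)·(-1328.3) = -3984.9 kJ/mol
(d) reversed: +184.1 kJ/mol
(e) reversed: +3655.4 kJ/mol
ΔH° = (2)·(-110.5) + (3)·(-1328.3) + (-1)·(-184.1) + (-1)·(-3655.4) = -366.4 kJ/mol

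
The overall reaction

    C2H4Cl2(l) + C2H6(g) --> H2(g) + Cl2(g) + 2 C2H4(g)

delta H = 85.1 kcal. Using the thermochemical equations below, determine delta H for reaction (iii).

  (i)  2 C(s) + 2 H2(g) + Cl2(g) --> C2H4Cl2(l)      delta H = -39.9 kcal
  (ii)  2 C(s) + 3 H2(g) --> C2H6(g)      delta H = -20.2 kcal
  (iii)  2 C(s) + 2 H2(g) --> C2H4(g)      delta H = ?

(i) reversed: +39.9 kcal
(ii) reversed: +20.2 kcal
(iii) × 2: contributes 2·x
+85.1 = (+39.9) + (+20.2) + 2·x
x = (+85.1 − (+60.1)) / (2) = 12.5 kcal

delta H = 12.5 kcal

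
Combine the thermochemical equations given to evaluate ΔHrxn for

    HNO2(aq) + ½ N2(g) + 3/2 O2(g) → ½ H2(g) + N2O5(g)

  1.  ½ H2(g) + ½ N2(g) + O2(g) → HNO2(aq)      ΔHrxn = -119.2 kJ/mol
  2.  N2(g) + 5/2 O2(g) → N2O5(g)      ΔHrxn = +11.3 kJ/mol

eq. 1 reversed: +119.2 kJ/mol
eq. 2 as written: +11.3 kJ/mol
Combining the equations, ΔHrxn = (-1)·(-119.2) + (1)·(+11.3) = 130.5 kJ/mol

ΔHrxn = 130.5 kJ/mol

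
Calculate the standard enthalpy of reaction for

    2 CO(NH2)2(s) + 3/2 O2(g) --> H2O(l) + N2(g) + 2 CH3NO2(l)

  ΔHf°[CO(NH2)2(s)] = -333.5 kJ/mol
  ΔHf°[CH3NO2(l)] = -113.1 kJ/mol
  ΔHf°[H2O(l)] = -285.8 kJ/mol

Products: 1·(-285.8) + 1·(+0.0) + 2·(-113.1) = -512.0
Reactants: 2·(-333.5) + 3/2·(+0.0) = -667.0
ΔH°rxn = (-512.0) − (-667.0) = 155.0 kJ/mol

ΔH°rxn = 155.0 kJ/mol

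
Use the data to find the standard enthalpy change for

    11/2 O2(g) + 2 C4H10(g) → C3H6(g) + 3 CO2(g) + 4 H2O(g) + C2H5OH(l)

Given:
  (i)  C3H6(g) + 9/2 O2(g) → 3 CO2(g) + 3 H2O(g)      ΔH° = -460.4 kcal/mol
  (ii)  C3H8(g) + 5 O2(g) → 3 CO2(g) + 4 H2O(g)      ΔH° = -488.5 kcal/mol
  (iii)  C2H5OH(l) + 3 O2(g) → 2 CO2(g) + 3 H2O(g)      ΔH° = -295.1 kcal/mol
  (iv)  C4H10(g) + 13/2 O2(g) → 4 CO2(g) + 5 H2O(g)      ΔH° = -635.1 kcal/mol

(i) reversed: +460.4 kcal/mol
(ii): not needed.
(iii) reversed: +295.1 kcal/mol
(iv) × 2: (2)·(-635.1) = -1270.2 kcal/mol
By Hess's law, ΔH° = (-1)·(-460.4) + (-1)·(-295.1) + (2)·(-635.1) = -514.7 kcal/mol

ΔH° = -514.7 kcal/mol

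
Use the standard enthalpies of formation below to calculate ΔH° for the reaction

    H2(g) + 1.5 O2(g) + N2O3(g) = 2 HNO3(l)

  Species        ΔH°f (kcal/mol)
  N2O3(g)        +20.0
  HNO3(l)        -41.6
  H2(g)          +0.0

ΔH° = -103.2 kcal/mol

Products: 2·(-41.6) = -83.2
Reactants: 1·(+0.0) + 3/2·(+0.0) + 1·(+20.0) = +20.0
ΔH° = (-83.2) − (+20.0) = -103.2 kcal/mol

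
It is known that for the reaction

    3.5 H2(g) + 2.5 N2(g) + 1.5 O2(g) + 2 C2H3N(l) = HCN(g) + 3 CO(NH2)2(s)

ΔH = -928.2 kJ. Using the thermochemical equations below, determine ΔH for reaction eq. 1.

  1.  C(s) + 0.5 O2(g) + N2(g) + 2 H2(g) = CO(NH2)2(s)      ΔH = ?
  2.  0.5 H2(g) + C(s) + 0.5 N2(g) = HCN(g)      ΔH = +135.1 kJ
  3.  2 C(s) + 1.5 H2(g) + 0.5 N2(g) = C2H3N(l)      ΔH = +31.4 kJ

eq. 1 × 3: contributes 3·x
eq. 2 as written: +135.1 kJ
eq. 3 reversed and × 2: (-2)·(+31.4) = -62.8 kJ
-928.2 = (+135.1) + (-62.8) + 3·x
x = (-928.2 − (+72.3)) / (3) = -333.5 kJ

ΔH = -333.5 kJ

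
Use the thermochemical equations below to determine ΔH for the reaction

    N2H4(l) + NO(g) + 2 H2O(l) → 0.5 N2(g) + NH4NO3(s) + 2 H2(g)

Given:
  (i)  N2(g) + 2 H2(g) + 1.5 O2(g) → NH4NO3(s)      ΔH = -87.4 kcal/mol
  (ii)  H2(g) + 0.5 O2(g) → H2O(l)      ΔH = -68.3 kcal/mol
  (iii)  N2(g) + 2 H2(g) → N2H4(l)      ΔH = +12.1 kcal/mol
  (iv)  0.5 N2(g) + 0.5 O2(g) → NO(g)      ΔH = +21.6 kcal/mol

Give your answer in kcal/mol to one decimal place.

ΔH = 15.5 kcal/mol

(i) as written (NH4NO3(s) already on the product side): -87.4 kcal/mol
(ii) reversed and × 2 (H2O(l) must end up as a reactant; scale by 2 for the 2 H2O(l)): (-2)·(-68.3) = +136.6 kcal/mol
(iii) reversed (reverse to put N2H4(l) on the reactant side): -12.1 kcal/mol
(iv) reversed (NO(g) must end up as a reactant): -21.6 kcal/mol
Combining the equations, ΔH = (1)·(-87.4) + (-2)·(-68.3) + (-1)·(+12.1) + (-1)·(+21.6) = 15.5 kcal/mol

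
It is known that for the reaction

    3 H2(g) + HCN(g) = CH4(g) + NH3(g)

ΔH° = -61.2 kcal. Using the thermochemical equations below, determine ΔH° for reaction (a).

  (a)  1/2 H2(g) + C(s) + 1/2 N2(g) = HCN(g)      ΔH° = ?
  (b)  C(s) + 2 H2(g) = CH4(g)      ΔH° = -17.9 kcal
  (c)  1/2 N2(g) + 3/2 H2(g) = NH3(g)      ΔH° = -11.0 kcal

(a) reversed (HCN(g) must end up as a reactant): contributes −x
(b) as written (CH4(g) already on the product side): -17.9 kcal
(c) as written (NH3(g) already on the product side): -11.0 kcal
-61.2 = (-17.9) + (-11.0) − x
x = (-61.2 − (-28.9)) / (-1) = 32.3 kcal

ΔH° = 32.3 kcal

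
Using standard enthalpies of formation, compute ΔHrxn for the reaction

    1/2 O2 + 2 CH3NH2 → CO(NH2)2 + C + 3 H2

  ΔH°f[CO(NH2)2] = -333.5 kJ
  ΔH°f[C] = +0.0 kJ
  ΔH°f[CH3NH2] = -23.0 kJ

Products: 1·(-333.5) + 1·(+0.0) + 3·(+0.0) = -333.5
Reactants: 1/2·(+0.0) + 2·(-23.0) = -46.0
ΔHrxn = (-333.5) − (-46.0) = -287.5 kJ

ΔHrxn = -287.5 kJ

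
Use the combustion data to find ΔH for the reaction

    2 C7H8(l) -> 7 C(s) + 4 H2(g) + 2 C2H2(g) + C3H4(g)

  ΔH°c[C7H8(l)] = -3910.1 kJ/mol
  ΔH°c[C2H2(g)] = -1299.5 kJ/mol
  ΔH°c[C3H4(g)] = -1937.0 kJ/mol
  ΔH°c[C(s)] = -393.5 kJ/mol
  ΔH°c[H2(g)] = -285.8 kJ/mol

With combustion enthalpies, reactants minus products:
= [2·(-3910.1)] − [7·(-393.5) + 4·(-285.8) + 2·(-1299.5) + 1·(-1937.0)]
= 613.5 kJ/mol

ΔH = 613.5 kJ/mol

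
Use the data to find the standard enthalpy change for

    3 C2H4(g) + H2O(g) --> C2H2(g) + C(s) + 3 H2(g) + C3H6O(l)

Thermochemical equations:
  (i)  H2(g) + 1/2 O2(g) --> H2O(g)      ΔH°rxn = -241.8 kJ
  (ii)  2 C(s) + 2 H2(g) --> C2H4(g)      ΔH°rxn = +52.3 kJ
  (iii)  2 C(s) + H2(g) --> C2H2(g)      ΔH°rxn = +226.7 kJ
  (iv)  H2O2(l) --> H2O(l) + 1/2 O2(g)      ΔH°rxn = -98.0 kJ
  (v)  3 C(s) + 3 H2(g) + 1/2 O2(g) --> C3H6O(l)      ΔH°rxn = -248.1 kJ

ΔH°rxn = 63.5 kJ

(i) reversed: +241.8 kJ
(ii) reversed and × 3: (-3)·(+52.3) = -156.9 kJ
(iii) as written: +226.7 kJ
(iv): not needed.
(v) as written: -248.1 kJ
By Hess's law, ΔH°rxn = (+241.8) + (-156.9) + (+226.7) + (-248.1) = 63.5 kJ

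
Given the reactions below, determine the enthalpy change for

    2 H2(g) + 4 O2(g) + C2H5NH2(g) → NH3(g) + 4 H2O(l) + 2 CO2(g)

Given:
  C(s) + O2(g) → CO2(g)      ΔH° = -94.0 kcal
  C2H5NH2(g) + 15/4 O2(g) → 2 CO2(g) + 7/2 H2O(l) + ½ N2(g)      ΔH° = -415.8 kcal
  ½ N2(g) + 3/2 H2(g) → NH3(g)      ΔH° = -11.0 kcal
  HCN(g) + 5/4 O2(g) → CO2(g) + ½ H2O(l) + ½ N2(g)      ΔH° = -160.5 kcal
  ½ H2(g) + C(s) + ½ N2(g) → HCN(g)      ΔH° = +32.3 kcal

equation 1 reversed: +94.0 kcal
equation 2 as written (C2H5NH2(g) already on the reactant side): -415.8 kcal
equation 3 as written (NH3(g) already on the product side): -11.0 kcal
equation 4 as written: -160.5 kcal
equation 5 as written: +32.3 kcal
ΔH° = (+94.0) + (-415.8) + (-11.0) + (-160.5) + (+32.3) = -461.0 kcal

ΔH° = -461.0 kcal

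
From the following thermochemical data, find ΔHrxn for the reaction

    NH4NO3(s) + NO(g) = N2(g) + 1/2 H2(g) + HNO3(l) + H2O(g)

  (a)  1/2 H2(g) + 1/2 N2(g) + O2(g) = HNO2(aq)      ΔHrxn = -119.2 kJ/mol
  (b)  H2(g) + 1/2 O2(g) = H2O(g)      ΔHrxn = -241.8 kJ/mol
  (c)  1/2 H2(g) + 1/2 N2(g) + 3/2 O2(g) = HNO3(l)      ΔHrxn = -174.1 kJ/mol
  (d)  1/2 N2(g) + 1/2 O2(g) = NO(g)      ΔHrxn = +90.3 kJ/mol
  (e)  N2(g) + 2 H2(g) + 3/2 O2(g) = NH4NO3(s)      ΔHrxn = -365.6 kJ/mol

ΔHrxn = -140.6 kJ/mol

(a): not needed.
(b) as written: -241.8 kJ/mol
(c) as written: -174.1 kJ/mol
(d) reversed: -90.3 kJ/mol
(e) reversed: +365.6 kJ/mol
ΔHrxn = (-241.8) + (-174.1) + (-90.3) + (+365.6) = -140.6 kJ/mol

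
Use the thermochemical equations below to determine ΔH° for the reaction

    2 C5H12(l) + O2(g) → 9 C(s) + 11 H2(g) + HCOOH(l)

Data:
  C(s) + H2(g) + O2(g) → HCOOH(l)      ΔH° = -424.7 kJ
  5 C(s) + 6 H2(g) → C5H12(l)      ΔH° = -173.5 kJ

equation 1 as written: -424.7 kJ
equation 2 reversed and × 2: (-2)·(-173.5) = +347.0 kJ
ΔH° = (1)·(-424.7) + (-2)·(-173.5) = -77.7 kJ

ΔH° = -77.7 kJ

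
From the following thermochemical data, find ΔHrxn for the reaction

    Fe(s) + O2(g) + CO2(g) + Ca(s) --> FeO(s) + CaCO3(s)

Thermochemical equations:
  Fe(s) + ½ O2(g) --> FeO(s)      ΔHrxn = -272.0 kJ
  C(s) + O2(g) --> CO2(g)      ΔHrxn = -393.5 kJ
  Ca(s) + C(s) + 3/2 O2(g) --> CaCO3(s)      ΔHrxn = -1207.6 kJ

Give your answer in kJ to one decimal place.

equation 1 as written (FeO(s) already on the product side): -272.0 kJ
equation 2 reversed (reverse to put CO2(g) on the reactant side): +393.5 kJ
equation 3 as written (CaCO3(s) already on the product side): -1207.6 kJ
ΔHrxn = (-272.0) + (+393.5) + (-1207.6) = -1086.1 kJ

ΔHrxn = -1086.1 kJ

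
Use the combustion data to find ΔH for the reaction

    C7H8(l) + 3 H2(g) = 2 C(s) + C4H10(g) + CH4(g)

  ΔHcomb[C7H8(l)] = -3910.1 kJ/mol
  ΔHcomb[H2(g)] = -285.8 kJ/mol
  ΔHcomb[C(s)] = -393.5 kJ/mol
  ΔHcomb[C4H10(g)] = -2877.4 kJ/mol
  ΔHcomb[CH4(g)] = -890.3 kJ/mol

ΔH = -212.8 kJ/mol

With combustion enthalpies, reactants minus products:
= [1·(-3910.1) + 3·(-285.8)] − [2·(-393.5) + 1·(-2877.4) + 1·(-890.3)]
= -212.8 kJ/mol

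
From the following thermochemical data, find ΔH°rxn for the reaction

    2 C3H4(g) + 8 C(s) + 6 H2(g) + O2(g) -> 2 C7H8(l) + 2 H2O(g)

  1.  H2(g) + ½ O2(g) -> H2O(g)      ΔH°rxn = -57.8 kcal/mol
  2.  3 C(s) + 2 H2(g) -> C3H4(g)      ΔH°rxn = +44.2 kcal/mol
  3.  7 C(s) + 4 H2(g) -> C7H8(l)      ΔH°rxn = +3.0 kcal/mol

ΔH°rxn = -198.0 kcal/mol

eq. 1 × 2: (2)·(-57.8) = -115.6 kcal/mol
eq. 2 reversed and × 2: (-2)·(+44.2) = -88.4 kcal/mol
eq. 3 × 2: (2)·(+3.0) = +6.0 kcal/mol
Since enthalpy is a state function, ΔH°rxn = (-115.6) + (-88.4) + (+6.0) = -198.0 kcal/mol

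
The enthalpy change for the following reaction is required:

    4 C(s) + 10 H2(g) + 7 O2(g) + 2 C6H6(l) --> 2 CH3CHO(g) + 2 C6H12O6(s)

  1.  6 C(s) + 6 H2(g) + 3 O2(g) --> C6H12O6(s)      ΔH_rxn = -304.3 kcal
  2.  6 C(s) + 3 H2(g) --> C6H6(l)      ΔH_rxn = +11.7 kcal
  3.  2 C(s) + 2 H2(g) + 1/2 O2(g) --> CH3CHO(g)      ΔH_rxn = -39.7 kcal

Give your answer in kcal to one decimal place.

ΔH_rxn = -711.4 kcal

eq. 1 × 2: (2)·(-304.3) = -608.6 kcal
eq. 2 reversed and × 2: (-2)·(+11.7) = -23.4 kcal
eq. 3 × 2: (2)·(-39.7) = -79.4 kcal
ΔH_rxn = (2)·(-304.3) + (-2)·(+11.7) + (2)·(-39.7) = -711.4 kcal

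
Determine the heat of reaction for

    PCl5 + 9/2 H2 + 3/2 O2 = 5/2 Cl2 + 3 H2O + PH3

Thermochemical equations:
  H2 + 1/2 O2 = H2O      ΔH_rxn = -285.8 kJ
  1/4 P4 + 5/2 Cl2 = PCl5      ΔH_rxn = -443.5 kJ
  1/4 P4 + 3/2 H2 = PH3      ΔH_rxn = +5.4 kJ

equation 1 × 3: (3)·(-285.8) = -857.4 kJ
equation 2 reversed: +443.5 kJ
equation 3 as written: +5.4 kJ
By Hess's law, ΔH_rxn = (-857.4) + (+443.5) + (+5.4) = -408.5 kJ

ΔH_rxn = -408.5 kJ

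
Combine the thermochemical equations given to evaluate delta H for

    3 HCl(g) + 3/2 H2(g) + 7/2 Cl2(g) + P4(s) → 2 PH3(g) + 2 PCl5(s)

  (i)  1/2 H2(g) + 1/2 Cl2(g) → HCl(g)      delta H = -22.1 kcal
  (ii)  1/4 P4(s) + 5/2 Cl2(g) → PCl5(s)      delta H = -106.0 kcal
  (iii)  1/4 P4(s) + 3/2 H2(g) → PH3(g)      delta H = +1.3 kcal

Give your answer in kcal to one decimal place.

delta H = -143.1 kcal

(i) reversed and × 3 (HCl(g) must end up as a reactant; scale by 3 for the 3 HCl(g)): (-3)·(-22.1) = +66.3 kcal
(ii) × 2 (scale by 2 for the 2 PCl5(s)): (2)·(-106.0) = -212.0 kcal
(iii) × 2 (×2 to match 2 PH3(g) in the target): (2)·(+1.3) = +2.6 kcal
delta H = (+66.3) + (-212.0) + (+2.6) = -143.1 kcal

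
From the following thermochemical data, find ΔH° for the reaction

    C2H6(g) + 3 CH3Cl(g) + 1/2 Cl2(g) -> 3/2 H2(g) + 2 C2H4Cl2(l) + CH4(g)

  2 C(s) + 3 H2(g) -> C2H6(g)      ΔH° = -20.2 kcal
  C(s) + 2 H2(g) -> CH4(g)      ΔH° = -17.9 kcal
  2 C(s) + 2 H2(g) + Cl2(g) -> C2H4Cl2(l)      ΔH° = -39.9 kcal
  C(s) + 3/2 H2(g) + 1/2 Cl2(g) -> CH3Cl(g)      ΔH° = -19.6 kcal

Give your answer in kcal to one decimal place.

equation 1 reversed: +20.2 kcal
equation 2 as written: -17.9 kcal
equation 3 × 2: (2)·(-39.9) = -79.8 kcal
equation 4 reversed and × 3: (-3)·(-19.6) = +58.8 kcal
Combining the equations, ΔH° = (-1)·(-20.2) + (1)·(-17.9) + (2)·(-39.9) + (-3)·(-19.6) = -18.7 kcal

ΔH° = -18.7 kcal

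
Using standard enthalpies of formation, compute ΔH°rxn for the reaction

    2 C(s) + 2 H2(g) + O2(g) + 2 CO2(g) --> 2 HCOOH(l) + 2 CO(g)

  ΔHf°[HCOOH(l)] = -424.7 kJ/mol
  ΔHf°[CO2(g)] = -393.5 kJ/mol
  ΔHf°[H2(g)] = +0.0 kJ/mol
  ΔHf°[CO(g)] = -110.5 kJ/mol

ΔH°rxn = -283.4 kJ/mol

Products: 2·(-424.7) + 2·(-110.5) = -1070.4
Reactants: 2·(+0.0) + 2·(+0.0) + 1·(+0.0) + 2·(-393.5) = -787.0
ΔH°rxn = (-1070.4) − (-787.0) = -283.4 kJ/mol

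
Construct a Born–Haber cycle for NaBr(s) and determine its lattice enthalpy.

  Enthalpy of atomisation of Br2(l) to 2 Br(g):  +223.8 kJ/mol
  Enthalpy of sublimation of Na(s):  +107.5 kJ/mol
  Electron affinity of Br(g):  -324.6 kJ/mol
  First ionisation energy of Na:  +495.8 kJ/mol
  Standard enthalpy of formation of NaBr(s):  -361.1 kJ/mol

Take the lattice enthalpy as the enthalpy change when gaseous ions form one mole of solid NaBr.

ΔHf° = 1·ΔHsub + 1·(ΣIE) + 1/2·D(Br2) + 1·EA + U
-361.1 = 1·(+107.5) + 1·(+495.8) + 1/2·(+223.8) + 1·(-324.6) + U
U = -361.1 − (+390.6) = -751.7 kJ/mol

U = -751.7 kJ/mol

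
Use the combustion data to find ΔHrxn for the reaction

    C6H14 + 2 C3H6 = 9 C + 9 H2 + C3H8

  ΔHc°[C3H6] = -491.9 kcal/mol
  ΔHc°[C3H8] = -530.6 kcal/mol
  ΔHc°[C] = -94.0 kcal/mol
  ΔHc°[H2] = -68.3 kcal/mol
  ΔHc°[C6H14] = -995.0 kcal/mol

Using ΔH = Σ nΔHc°(reactants) − Σ nΔHc°(products):
= [1·(-995.0) + 2·(-491.9)] − [9·(-94.0) + 9·(-68.3) + 1·(-530.6)]
= 12.5 kcal/mol

ΔHrxn = 12.5 kcal/mol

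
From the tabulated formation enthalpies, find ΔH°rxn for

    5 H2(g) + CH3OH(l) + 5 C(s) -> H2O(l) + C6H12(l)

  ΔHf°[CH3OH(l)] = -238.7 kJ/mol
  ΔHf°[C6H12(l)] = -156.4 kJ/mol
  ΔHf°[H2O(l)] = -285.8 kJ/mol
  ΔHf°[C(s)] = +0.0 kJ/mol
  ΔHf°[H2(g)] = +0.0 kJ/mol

ΔH°rxn = -203.5 kJ/mol

ΔH°rxn = Σ nΔHf°(products) − Σ nΔHf°(reactants).
Products: 1·(-285.8) + 1·(-156.4) = -442.2
Reactants: 5·(+0.0) + 1·(-238.7) + 5·(+0.0) = -238.7
ΔH°rxn = (-442.2) − (-238.7) = -203.5 kJ/mol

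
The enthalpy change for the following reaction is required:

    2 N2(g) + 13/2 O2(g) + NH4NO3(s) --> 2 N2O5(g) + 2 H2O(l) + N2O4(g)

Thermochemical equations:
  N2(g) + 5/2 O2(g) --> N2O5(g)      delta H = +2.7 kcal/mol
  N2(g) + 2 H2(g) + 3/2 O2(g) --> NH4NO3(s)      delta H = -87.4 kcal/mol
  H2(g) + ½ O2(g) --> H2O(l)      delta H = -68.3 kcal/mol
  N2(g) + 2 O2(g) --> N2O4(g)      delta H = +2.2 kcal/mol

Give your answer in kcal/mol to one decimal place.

delta H = -41.6 kcal/mol

equation 1 × 2 (scale by 2 for the 2 N2O5(g)): (2)·(+2.7) = +5.4 kcal/mol
equation 2 reversed (NH4NO3(s) must end up as a reactant): +87.4 kcal/mol
equation 3 × 2 (scale by 2 for the 2 H2O(l)): (2)·(-68.3) = -136.6 kcal/mol
equation 4 as written (N2O4(g) already on the product side): +2.2 kcal/mol
By Hess's law, delta H = (2)·(+2.7) + (-1)·(-87.4) + (2)·(-68.3) + (1)·(+2.2) = -41.6 kcal/mol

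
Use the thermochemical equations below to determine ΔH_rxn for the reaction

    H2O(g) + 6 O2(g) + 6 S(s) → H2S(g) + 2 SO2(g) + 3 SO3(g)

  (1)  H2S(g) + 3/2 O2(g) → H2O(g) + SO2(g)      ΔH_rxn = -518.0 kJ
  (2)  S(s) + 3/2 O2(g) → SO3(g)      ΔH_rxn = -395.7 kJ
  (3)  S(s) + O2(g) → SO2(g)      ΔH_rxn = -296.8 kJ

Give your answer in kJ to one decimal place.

(1) reversed: +518.0 kJ
(2) × 3: (3)·(-395.7) = -1187.1 kJ
(3) × 3: (3)·(-296.8) = -890.4 kJ
ΔH_rxn = (+518.0) + (-1187.1) + (-890.4) = -1559.5 kJ

ΔH_rxn = -1559.5 kJ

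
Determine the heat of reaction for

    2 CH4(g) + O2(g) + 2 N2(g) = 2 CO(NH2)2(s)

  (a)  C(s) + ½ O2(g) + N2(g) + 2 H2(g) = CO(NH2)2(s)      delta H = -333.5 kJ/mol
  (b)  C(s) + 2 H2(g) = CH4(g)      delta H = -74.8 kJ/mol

(a) × 2 (×2 to match 2 CO(NH2)2(s) in the target): (2)·(-333.5) = -667.0 kJ/mol
(b) reversed and × 2 (reverse to put CH4(g) on the reactant side; ×2 to match 2 CH4(g) in the target): (-2)·(-74.8) = +149.6 kJ/mol
delta H = (2)·(-333.5) + (-2)·(-74.8) = -517.4 kJ/mol

delta H = -517.4 kJ/mol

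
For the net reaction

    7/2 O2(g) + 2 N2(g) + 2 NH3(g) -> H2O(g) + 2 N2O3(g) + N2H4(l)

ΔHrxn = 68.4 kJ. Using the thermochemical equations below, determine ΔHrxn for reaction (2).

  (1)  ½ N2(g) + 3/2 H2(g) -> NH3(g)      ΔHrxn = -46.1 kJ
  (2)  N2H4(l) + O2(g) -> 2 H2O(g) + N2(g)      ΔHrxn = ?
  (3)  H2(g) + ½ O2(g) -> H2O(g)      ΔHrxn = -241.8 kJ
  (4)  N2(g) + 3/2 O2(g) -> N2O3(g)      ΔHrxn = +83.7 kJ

(1) reversed and × 2 (NH3(g) must end up as a reactant; scale by 2 for the 2 NH3(g)): (-2)·(-46.1) = +92.2 kJ
(2) reversed (reverse to put N2H4(l) on the product side): contributes −x
(3) × 3: (3)·(-241.8) = -725.4 kJ
(4) × 2 (scale by 2 for the 2 N2O3(g)): (2)·(+83.7) = +167.4 kJ
+68.4 = (+92.2) + (-725.4) + (+167.4) − x
x = (+68.4 − (-465.8)) / (-1) = -534.2 kJ

ΔHrxn = -534.2 kJ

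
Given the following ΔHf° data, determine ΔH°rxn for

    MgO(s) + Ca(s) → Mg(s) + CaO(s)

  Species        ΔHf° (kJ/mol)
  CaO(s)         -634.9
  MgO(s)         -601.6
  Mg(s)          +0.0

ΔH°rxn = -33.3 kJ/mol

Products: 1·(+0.0) + 1·(-634.9) = -634.9
Reactants: 1·(-601.6) + 1·(+0.0) = -601.6
ΔH°rxn = (-634.9) − (-601.6) = -33.3 kJ/mol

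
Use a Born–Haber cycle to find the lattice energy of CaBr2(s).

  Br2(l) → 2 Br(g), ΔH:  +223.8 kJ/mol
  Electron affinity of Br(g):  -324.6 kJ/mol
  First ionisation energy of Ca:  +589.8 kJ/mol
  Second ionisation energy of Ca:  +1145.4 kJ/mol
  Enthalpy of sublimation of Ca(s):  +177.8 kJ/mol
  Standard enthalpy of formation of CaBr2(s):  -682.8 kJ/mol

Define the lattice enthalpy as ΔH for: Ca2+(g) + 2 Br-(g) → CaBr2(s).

ΔHf° = 1·ΔHsub + 1·(ΣIE) + 1·D(Br2) + 2·EA + U
-682.8 = 1·(+177.8) + 1·(+1735.2) + 1·(+223.8) + 2·(-324.6) + U
U = -682.8 − (+1487.6) = -2170.4 kJ/mol

U = -2170.4 kJ/mol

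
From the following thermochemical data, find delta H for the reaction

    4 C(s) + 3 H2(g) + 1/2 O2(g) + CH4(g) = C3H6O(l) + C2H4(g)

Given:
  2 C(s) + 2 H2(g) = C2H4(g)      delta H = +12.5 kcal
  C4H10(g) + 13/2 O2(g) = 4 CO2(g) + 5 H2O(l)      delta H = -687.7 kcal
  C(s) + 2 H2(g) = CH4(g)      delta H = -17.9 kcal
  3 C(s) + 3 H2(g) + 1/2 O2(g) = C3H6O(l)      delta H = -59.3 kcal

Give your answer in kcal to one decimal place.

delta H = -28.9 kcal

equation 1 as written (C2H4(g) already on the product side): +12.5 kcal
equation 2: not needed (H2O(l) appears nowhere else).
equation 3 reversed (reverse to put CH4(g) on the reactant side): +17.9 kcal
equation 4 as written (C3H6O(l) already on the product side): -59.3 kcal
delta H = (1)·(+12.5) + (-1)·(-17.9) + (1)·(-59.3) = -28.9 kcal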